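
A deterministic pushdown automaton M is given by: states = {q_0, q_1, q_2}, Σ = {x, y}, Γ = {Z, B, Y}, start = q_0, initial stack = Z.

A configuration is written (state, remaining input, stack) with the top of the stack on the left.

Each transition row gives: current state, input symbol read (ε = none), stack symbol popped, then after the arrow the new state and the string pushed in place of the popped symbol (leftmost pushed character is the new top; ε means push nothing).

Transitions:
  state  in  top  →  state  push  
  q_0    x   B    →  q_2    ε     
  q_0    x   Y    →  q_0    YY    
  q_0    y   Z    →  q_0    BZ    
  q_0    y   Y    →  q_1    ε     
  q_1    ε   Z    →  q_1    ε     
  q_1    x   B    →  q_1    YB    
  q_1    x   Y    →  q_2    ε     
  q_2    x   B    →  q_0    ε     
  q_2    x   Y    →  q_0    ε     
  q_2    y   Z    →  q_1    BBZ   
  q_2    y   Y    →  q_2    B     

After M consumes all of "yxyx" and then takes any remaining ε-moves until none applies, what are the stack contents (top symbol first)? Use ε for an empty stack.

YBBZ

(q_0, yxyx, Z)
  read y, top Z: go to q_0, push BZ → (q_0, xyx, BZ)
  read x, top B: go to q_2, push ε → (q_2, yx, Z)
  read y, top Z: go to q_1, push BBZ → (q_1, x, BBZ)
  read x, top B: go to q_1, push YB → (q_1, ε, YBBZ)
All input consumed in state q_1 with stack YBBZ.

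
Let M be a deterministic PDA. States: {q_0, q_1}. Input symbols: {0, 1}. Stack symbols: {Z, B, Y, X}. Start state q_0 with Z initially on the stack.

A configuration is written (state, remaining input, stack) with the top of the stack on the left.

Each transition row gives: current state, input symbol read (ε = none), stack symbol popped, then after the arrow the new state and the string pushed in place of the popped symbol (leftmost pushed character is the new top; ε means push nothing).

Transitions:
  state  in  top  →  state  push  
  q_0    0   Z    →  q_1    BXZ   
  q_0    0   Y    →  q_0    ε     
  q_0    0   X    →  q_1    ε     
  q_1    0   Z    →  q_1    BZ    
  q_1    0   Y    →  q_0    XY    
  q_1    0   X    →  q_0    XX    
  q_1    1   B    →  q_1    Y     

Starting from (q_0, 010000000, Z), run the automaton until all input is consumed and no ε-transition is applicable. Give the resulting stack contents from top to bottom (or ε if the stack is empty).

XYXZ

(q_0, 010000000, Z) ⊢ (q_1, 10000000, BXZ) ⊢ (q_1, 0000000, YXZ) ⊢ (q_0, 000000, XYXZ) ⊢ (q_1, 00000, YXZ) ⊢ (q_0, 0000, XYXZ) ⊢ (q_1, 000, YXZ) ⊢ (q_0, 00, XYXZ) ⊢ (q_1, 0, YXZ) ⊢ (q_0, ε, XYXZ)
All input consumed in state q_0 with stack XYXZ.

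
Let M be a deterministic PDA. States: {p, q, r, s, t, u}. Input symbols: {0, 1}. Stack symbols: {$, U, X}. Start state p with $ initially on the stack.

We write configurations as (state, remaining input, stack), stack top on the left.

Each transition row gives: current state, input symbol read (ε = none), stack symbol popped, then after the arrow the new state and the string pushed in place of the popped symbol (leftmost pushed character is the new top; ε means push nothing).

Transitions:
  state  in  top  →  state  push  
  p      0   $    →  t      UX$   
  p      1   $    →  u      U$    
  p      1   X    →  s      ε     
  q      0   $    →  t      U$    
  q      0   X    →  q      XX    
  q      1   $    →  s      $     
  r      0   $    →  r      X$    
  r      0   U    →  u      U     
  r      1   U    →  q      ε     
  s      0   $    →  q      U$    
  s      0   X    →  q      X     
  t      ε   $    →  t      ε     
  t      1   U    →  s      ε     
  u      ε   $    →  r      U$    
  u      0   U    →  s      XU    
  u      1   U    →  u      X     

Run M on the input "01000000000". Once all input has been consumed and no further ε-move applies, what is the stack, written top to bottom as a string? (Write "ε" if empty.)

XXXXXXXXX$

(p, 01000000000, $)
  read 0, top $: go to t, push UX$ → (t, 1000000000, UX$)
  read 1, top U: go to s, push ε → (s, 000000000, X$)
  read 0, top X: go to q, push X → (q, 00000000, X$)
  read 0, top X: go to q, push XX → (q, 0000000, XX$)
  read 0, top X: go to q, push XX → (q, 000000, XXX$)
  read 0, top X: go to q, push XX → (q, 00000, XXXX$)
  read 0, top X: go to q, push XX → (q, 0000, XXXXX$)
  read 0, top X: go to q, push XX → (q, 000, XXXXXX$)
  read 0, top X: go to q, push XX → (q, 00, XXXXXXX$)
  read 0, top X: go to q, push XX → (q, 0, XXXXXXXX$)
  read 0, top X: go to q, push XX → (q, ε, XXXXXXXXX$)
All input consumed in state q with stack XXXXXXXXX$.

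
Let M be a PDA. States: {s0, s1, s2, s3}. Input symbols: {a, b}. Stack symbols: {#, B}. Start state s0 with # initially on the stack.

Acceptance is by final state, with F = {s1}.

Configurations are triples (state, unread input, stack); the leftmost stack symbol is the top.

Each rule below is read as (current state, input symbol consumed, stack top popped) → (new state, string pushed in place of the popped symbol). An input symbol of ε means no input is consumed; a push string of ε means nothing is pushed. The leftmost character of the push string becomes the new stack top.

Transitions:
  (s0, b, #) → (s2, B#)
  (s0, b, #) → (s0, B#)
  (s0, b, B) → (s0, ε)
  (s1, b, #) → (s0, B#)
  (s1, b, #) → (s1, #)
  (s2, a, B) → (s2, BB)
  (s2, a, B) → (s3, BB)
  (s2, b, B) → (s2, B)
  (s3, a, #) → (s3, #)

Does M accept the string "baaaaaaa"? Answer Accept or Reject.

No computation consumes all input and reaches a final state.

Reject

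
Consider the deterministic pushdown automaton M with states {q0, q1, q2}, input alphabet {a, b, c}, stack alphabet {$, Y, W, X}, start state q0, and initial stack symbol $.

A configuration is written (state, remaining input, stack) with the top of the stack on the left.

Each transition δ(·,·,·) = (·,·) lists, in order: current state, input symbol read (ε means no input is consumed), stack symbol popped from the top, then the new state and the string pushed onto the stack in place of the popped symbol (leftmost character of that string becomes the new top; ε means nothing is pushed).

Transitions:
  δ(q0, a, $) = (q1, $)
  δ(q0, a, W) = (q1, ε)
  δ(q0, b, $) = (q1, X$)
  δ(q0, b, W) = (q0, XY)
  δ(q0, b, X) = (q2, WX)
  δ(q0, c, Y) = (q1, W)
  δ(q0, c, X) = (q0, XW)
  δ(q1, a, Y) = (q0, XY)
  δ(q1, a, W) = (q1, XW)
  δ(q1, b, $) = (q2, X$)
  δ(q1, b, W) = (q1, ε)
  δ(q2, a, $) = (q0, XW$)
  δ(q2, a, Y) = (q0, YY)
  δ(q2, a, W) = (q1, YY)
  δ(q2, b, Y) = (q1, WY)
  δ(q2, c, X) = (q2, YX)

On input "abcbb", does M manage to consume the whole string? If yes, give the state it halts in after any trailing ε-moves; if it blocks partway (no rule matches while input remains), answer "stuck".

q1

(q0, abcbb, $) ⊢ (q1, bcbb, $) ⊢ (q2, cbb, X$) ⊢ (q2, bb, YX$) ⊢ (q1, b, WYX$) ⊢ (q1, ε, YX$)
All input consumed; M is in state q1.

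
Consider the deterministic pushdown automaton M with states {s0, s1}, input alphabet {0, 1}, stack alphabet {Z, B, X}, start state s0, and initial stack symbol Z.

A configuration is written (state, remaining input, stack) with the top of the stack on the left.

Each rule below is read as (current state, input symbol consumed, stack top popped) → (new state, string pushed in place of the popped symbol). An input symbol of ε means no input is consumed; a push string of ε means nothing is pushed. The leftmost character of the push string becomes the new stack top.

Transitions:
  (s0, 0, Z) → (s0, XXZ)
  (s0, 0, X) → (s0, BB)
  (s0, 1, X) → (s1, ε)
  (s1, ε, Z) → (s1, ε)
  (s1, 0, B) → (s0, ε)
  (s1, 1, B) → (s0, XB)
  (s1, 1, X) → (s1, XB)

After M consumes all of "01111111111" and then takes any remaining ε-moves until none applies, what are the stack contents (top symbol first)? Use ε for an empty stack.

XBBBBBBBBBZ

(s0, 01111111111, Z)
  read 0, top Z: go to s0, push XXZ → (s0, 1111111111, XXZ)
  read 1, top X: go to s1, push ε → (s1, 111111111, XZ)
  read 1, top X: go to s1, push XB → (s1, 11111111, XBZ)
  read 1, top X: go to s1, push XB → (s1, 1111111, XBBZ)
  read 1, top X: go to s1, push XB → (s1, 111111, XBBBZ)
  read 1, top X: go to s1, push XB → (s1, 11111, XBBBBZ)
  read 1, top X: go to s1, push XB → (s1, 1111, XBBBBBZ)
  read 1, top X: go to s1, push XB → (s1, 111, XBBBBBBZ)
  read 1, top X: go to s1, push XB → (s1, 11, XBBBBBBBZ)
  read 1, top X: go to s1, push XB → (s1, 1, XBBBBBBBBZ)
  read 1, top X: go to s1, push XB → (s1, ε, XBBBBBBBBBZ)
All input consumed in state s1 with stack XBBBBBBBBBZ.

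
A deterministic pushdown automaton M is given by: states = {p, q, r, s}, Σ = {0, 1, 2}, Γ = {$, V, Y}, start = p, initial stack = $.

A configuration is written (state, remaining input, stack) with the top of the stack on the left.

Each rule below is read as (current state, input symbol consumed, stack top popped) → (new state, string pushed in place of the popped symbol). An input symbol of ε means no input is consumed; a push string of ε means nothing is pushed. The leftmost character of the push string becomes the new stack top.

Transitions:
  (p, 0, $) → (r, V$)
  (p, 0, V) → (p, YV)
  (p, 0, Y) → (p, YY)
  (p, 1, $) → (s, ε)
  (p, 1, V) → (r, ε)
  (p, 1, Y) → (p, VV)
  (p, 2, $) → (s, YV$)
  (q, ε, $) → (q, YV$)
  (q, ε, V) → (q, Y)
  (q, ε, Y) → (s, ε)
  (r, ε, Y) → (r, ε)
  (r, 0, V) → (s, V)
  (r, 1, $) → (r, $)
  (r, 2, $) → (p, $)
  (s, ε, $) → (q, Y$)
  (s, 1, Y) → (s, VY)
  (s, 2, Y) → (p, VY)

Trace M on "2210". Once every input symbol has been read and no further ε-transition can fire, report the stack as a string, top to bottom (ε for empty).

(p, 2210, $)
  read 2, top $: go to s, push YV$ → (s, 210, YV$)
  read 2, top Y: go to p, push VY → (p, 10, VYV$)
  read 1, top V: go to r, push ε → (r, 0, YV$)
  ε-move, top Y: go to r, push ε → (r, 0, V$)
  read 0, top V: go to s, push V → (s, ε, V$)
All input consumed in state s with stack V$.

V$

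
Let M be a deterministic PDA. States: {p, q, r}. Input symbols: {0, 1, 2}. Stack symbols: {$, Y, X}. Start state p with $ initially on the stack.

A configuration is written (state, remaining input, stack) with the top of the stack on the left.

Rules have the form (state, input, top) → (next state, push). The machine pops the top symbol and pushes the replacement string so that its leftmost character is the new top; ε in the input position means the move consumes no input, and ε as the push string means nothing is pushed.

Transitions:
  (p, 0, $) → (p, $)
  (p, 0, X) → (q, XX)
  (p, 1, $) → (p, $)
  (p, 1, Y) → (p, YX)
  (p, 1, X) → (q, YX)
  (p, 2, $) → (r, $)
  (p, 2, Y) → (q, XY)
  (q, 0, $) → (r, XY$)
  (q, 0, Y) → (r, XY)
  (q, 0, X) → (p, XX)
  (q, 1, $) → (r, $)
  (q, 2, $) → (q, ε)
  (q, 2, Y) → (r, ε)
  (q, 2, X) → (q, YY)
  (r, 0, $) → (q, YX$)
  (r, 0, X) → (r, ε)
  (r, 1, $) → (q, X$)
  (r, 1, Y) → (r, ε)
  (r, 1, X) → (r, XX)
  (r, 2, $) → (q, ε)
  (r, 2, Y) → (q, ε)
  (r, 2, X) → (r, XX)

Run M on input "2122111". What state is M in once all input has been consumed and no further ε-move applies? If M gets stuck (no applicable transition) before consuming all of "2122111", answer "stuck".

stuck

(p, 2122111, $)
  read 2, top $: go to r, push $ → (r, 122111, $)
  read 1, top $: go to q, push X$ → (q, 22111, X$)
  read 2, top X: go to q, push YY → (q, 2111, YY$)
  read 2, top Y: go to r, push ε → (r, 111, Y$)
  read 1, top Y: go to r, push ε → (r, 11, $)
  read 1, top $: go to q, push X$ → (q, 1, X$)
No transition for (q, 1, top X); M blocks with input 1 remaining.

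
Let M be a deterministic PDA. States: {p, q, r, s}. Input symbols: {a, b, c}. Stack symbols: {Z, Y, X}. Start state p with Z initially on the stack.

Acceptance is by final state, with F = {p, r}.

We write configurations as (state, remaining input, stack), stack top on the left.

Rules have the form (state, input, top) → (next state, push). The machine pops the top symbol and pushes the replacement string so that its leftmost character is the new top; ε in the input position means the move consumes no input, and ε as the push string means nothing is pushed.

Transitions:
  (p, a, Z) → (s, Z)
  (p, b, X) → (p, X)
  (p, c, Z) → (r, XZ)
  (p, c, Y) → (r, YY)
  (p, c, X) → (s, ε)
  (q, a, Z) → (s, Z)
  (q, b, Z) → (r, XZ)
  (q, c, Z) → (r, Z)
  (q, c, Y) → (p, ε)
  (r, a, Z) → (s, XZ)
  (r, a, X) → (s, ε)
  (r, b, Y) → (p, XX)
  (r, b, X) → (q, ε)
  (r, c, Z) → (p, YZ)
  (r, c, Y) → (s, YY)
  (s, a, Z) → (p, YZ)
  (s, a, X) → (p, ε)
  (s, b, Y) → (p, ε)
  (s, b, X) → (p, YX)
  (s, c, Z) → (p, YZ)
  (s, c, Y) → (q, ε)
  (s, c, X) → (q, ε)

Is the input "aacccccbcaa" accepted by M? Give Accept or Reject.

(p, aacccccbcaa, Z) ⊢ (s, acccccbcaa, Z) ⊢ (p, cccccbcaa, YZ) ⊢ (r, ccccbcaa, YYZ) ⊢ (s, cccbcaa, YYYZ) ⊢ (q, ccbcaa, YYZ) ⊢ (p, cbcaa, YZ) ⊢ (r, bcaa, YYZ) ⊢ (p, caa, XXYZ) ⊢ (s, aa, XYZ) ⊢ (p, a, YZ)
No transition applies at (p, a, YZ); input not fully consumed.

Reject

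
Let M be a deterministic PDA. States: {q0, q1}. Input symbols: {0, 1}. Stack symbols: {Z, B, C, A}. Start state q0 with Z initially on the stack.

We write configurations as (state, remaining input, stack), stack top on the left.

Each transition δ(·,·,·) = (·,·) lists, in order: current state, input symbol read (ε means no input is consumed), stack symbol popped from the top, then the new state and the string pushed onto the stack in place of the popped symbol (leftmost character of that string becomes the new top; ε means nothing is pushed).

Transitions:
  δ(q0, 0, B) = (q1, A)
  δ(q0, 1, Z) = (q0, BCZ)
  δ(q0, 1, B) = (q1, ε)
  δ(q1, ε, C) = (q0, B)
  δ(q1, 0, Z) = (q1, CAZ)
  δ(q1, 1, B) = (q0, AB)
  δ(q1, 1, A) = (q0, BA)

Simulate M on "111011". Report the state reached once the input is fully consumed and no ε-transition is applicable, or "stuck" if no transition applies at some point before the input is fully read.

q0

(q0, 111011, Z)
  read 1, top Z: go to q0, push BCZ → (q0, 11011, BCZ)
  read 1, top B: go to q1, push ε → (q1, 1011, CZ)
  ε-move, top C: go to q0, push B → (q0, 1011, BZ)
  read 1, top B: go to q1, push ε → (q1, 011, Z)
  read 0, top Z: go to q1, push CAZ → (q1, 11, CAZ)
  ε-move, top C: go to q0, push B → (q0, 11, BAZ)
  read 1, top B: go to q1, push ε → (q1, 1, AZ)
  read 1, top A: go to q0, push BA → (q0, ε, BAZ)
All input consumed; M is in state q0.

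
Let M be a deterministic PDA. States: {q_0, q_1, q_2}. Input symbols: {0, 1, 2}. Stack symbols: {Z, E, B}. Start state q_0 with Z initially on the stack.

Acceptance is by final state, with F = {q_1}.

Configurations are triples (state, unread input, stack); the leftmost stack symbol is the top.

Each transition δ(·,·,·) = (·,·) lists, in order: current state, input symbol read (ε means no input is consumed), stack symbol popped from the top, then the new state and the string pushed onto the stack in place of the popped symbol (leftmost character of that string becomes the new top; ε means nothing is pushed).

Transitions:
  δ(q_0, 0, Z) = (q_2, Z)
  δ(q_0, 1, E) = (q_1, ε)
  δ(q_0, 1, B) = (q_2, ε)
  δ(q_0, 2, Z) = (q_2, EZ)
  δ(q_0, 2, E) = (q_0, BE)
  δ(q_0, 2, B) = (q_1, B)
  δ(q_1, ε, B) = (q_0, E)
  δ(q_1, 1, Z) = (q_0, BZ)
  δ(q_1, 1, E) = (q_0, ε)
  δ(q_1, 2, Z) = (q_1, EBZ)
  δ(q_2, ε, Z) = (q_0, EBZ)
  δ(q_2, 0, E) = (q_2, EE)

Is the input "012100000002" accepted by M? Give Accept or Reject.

(q_0, 012100000002, Z)
  read 0, top Z: go to q_2, push Z → (q_2, 12100000002, Z)
  ε-move, top Z: go to q_0, push EBZ → (q_0, 12100000002, EBZ)
  read 1, top E: go to q_1, push ε → (q_1, 2100000002, BZ)
  ε-move, top B: go to q_0, push E → (q_0, 2100000002, EZ)
  read 2, top E: go to q_0, push BE → (q_0, 100000002, BEZ)
  read 1, top B: go to q_2, push ε → (q_2, 00000002, EZ)
  read 0, top E: go to q_2, push EE → (q_2, 0000002, EEZ)
  read 0, top E: go to q_2, push EE → (q_2, 000002, EEEZ)
  read 0, top E: go to q_2, push EE → (q_2, 00002, EEEEZ)
  read 0, top E: go to q_2, push EE → (q_2, 0002, EEEEEZ)
  read 0, top E: go to q_2, push EE → (q_2, 002, EEEEEEZ)
  read 0, top E: go to q_2, push EE → (q_2, 02, EEEEEEEZ)
  read 0, top E: go to q_2, push EE → (q_2, 2, EEEEEEEEZ)
No transition applies at (q_2, 2, EEEEEEEEZ); input not fully consumed.

Reject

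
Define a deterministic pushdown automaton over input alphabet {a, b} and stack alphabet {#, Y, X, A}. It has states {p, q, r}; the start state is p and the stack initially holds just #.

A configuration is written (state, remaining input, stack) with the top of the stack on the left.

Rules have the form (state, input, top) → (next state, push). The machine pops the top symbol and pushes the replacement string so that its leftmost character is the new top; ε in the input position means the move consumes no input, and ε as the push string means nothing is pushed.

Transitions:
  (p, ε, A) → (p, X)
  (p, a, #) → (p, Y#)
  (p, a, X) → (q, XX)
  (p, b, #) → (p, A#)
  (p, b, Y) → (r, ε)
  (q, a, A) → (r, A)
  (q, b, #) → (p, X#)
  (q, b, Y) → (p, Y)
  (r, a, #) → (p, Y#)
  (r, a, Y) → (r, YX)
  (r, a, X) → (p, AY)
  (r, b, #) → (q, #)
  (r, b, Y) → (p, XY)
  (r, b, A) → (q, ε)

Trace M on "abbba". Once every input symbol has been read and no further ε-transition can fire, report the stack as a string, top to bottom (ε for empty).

(p, abbba, #) ⊢ (p, bbba, Y#) ⊢ (r, bba, #) ⊢ (q, ba, #) ⊢ (p, a, X#) ⊢ (q, ε, XX#)
All input consumed in state q with stack XX#.

XX#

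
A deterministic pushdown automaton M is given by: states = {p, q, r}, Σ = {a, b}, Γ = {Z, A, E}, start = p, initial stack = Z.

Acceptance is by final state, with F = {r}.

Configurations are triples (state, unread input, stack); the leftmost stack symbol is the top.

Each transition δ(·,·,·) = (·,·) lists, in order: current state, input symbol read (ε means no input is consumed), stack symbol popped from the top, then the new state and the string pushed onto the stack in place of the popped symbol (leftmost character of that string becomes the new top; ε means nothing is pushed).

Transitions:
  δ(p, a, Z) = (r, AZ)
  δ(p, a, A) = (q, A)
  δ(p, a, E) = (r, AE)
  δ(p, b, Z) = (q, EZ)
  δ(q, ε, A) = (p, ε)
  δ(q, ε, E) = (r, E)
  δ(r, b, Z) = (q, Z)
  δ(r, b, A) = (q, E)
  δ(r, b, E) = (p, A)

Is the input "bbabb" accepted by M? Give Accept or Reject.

(p, bbabb, Z)
  read b, top Z: go to q, push EZ → (q, babb, EZ)
  ε-move, top E: go to r, push E → (r, babb, EZ)
  read b, top E: go to p, push A → (p, abb, AZ)
  read a, top A: go to q, push A → (q, bb, AZ)
  ε-move, top A: go to p, push ε → (p, bb, Z)
  read b, top Z: go to q, push EZ → (q, b, EZ)
  ε-move, top E: go to r, push E → (r, b, EZ)
  read b, top E: go to p, push A → (p, ε, AZ)
All input consumed; state p ∉ F and no further ε-move applies.

Reject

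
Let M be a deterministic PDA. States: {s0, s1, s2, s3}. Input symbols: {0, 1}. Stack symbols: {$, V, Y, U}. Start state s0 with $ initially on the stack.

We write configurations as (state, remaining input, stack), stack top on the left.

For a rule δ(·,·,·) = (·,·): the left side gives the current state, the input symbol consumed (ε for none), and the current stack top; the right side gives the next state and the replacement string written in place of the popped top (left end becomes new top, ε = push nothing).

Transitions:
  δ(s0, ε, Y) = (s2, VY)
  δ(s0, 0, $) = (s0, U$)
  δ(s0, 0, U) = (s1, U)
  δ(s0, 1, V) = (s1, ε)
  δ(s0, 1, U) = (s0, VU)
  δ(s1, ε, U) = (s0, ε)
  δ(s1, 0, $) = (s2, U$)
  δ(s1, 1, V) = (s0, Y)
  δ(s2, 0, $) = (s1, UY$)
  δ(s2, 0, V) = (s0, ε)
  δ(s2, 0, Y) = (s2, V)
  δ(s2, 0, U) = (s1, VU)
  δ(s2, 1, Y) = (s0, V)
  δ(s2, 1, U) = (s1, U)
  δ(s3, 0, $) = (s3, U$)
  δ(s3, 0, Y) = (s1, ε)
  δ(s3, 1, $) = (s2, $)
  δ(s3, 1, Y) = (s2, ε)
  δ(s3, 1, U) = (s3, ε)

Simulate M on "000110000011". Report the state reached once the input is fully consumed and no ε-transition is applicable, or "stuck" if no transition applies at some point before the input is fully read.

s0

(s0, 000110000011, $)
  read 0, top $: go to s0, push U$ → (s0, 00110000011, U$)
  read 0, top U: go to s1, push U → (s1, 0110000011, U$)
  ε-move, top U: go to s0, push ε → (s0, 0110000011, $)
  read 0, top $: go to s0, push U$ → (s0, 110000011, U$)
  read 1, top U: go to s0, push VU → (s0, 10000011, VU$)
  read 1, top V: go to s1, push ε → (s1, 0000011, U$)
  ε-move, top U: go to s0, push ε → (s0, 0000011, $)
  read 0, top $: go to s0, push U$ → (s0, 000011, U$)
  read 0, top U: go to s1, push U → (s1, 00011, U$)
  ε-move, top U: go to s0, push ε → (s0, 00011, $)
  read 0, top $: go to s0, push U$ → (s0, 0011, U$)
  read 0, top U: go to s1, push U → (s1, 011, U$)
  ε-move, top U: go to s0, push ε → (s0, 011, $)
  read 0, top $: go to s0, push U$ → (s0, 11, U$)
  read 1, top U: go to s0, push VU → (s0, 1, VU$)
  read 1, top V: go to s1, push ε → (s1, ε, U$)
  ε-move, top U: go to s0, push ε → (s0, ε, $)
All input consumed; M is in state s0.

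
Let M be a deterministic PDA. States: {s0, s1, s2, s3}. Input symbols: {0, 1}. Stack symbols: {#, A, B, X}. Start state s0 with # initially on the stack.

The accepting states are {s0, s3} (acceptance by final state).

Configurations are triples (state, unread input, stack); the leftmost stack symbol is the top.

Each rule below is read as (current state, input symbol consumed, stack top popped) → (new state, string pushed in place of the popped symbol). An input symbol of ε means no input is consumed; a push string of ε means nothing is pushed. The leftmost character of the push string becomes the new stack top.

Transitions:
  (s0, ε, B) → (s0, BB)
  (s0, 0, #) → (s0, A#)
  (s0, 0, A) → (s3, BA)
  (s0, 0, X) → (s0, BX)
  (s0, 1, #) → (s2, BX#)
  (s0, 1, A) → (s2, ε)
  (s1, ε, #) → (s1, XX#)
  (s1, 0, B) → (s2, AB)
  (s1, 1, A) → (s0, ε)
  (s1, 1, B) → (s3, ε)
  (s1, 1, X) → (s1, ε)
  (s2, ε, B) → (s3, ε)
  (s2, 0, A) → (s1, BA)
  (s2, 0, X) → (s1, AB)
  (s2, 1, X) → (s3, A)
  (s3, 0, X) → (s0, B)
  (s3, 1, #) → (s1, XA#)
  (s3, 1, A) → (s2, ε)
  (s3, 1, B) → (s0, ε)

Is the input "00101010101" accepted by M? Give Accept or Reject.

(s0, 00101010101, #)
  read 0, top #: go to s0, push A# → (s0, 0101010101, A#)
  read 0, top A: go to s3, push BA → (s3, 101010101, BA#)
  read 1, top B: go to s0, push ε → (s0, 01010101, A#)
  read 0, top A: go to s3, push BA → (s3, 1010101, BA#)
  read 1, top B: go to s0, push ε → (s0, 010101, A#)
  read 0, top A: go to s3, push BA → (s3, 10101, BA#)
  read 1, top B: go to s0, push ε → (s0, 0101, A#)
  read 0, top A: go to s3, push BA → (s3, 101, BA#)
  read 1, top B: go to s0, push ε → (s0, 01, A#)
  read 0, top A: go to s3, push BA → (s3, 1, BA#)
  read 1, top B: go to s0, push ε → (s0, ε, A#)
All input consumed; state s0 ∈ F.

Accept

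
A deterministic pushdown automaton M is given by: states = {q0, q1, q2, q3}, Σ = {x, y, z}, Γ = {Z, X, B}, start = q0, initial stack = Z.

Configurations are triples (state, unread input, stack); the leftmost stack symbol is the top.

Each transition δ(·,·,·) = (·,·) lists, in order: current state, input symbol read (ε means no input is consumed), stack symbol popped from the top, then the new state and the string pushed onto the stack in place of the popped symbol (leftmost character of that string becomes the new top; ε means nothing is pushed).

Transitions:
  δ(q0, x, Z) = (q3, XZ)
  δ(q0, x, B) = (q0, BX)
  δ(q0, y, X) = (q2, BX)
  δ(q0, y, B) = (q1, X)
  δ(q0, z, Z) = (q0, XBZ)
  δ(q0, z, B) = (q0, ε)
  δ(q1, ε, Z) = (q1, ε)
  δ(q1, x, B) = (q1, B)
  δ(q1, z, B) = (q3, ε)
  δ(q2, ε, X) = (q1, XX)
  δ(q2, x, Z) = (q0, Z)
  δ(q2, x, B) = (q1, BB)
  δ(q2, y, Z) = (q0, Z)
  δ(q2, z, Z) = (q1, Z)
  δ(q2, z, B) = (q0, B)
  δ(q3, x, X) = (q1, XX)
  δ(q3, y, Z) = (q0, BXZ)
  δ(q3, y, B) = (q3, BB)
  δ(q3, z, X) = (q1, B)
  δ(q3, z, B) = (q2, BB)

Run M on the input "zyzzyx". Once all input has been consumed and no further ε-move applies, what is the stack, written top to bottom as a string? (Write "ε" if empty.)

(q0, zyzzyx, Z)
  read z, top Z: go to q0, push XBZ → (q0, yzzyx, XBZ)
  read y, top X: go to q2, push BX → (q2, zzyx, BXBZ)
  read z, top B: go to q0, push B → (q0, zyx, BXBZ)
  read z, top B: go to q0, push ε → (q0, yx, XBZ)
  read y, top X: go to q2, push BX → (q2, x, BXBZ)
  read x, top B: go to q1, push BB → (q1, ε, BBXBZ)
All input consumed in state q1 with stack BBXBZ.

BBXBZ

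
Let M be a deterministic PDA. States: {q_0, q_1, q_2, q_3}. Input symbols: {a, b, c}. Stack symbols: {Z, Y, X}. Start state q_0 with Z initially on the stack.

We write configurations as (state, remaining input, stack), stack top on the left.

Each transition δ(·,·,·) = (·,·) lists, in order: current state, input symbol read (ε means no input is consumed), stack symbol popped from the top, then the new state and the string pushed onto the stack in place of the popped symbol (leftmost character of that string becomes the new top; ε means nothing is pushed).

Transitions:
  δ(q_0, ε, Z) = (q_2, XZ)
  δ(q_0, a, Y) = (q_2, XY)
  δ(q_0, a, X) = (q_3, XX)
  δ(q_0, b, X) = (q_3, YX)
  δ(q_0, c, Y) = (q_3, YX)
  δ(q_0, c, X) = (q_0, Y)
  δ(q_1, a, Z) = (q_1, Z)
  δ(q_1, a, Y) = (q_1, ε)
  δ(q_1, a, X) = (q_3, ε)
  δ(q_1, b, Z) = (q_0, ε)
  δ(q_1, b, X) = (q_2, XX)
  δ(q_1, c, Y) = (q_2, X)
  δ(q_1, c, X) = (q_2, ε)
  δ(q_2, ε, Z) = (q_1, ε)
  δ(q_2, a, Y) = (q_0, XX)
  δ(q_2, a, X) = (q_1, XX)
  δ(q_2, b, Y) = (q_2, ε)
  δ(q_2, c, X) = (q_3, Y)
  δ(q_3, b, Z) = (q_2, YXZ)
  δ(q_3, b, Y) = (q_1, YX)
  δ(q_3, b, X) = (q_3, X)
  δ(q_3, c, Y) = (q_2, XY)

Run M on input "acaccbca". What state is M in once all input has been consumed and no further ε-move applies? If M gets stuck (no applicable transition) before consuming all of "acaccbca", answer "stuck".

q_1

(q_0, acaccbca, Z)
  ε-move, top Z: go to q_2, push XZ → (q_2, acaccbca, XZ)
  read a, top X: go to q_1, push XX → (q_1, caccbca, XXZ)
  read c, top X: go to q_2, push ε → (q_2, accbca, XZ)
  read a, top X: go to q_1, push XX → (q_1, ccbca, XXZ)
  read c, top X: go to q_2, push ε → (q_2, cbca, XZ)
  read c, top X: go to q_3, push Y → (q_3, bca, YZ)
  read b, top Y: go to q_1, push YX → (q_1, ca, YXZ)
  read c, top Y: go to q_2, push X → (q_2, a, XXZ)
  read a, top X: go to q_1, push XX → (q_1, ε, XXXZ)
All input consumed; M is in state q_1.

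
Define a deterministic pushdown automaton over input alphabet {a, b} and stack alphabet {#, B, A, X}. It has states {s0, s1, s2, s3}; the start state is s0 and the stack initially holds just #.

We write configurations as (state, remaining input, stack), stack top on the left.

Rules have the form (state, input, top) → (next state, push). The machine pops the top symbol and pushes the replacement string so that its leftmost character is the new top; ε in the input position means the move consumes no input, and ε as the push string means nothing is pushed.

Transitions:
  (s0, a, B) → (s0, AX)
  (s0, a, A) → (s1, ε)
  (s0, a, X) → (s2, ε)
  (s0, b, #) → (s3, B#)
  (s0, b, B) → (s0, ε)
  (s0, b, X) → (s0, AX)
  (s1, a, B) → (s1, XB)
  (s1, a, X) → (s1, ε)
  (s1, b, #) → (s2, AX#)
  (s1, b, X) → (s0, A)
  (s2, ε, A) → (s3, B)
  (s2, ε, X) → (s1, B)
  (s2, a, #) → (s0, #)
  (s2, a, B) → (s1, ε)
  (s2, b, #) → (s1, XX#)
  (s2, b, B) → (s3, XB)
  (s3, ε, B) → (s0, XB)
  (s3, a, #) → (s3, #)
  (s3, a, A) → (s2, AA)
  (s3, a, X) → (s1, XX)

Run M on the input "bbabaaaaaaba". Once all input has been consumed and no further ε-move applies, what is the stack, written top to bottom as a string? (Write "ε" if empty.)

(s0, bbabaaaaaaba, #) ⊢ (s3, babaaaaaaba, B#) ⊢ (s0, babaaaaaaba, XB#) ⊢ (s0, abaaaaaaba, AXB#) ⊢ (s1, baaaaaaba, XB#) ⊢ (s0, aaaaaaba, AB#) ⊢ (s1, aaaaaba, B#) ⊢ (s1, aaaaba, XB#) ⊢ (s1, aaaba, B#) ⊢ (s1, aaba, XB#) ⊢ (s1, aba, B#) ⊢ (s1, ba, XB#) ⊢ (s0, a, AB#) ⊢ (s1, ε, B#)
All input consumed in state s1 with stack B#.

B#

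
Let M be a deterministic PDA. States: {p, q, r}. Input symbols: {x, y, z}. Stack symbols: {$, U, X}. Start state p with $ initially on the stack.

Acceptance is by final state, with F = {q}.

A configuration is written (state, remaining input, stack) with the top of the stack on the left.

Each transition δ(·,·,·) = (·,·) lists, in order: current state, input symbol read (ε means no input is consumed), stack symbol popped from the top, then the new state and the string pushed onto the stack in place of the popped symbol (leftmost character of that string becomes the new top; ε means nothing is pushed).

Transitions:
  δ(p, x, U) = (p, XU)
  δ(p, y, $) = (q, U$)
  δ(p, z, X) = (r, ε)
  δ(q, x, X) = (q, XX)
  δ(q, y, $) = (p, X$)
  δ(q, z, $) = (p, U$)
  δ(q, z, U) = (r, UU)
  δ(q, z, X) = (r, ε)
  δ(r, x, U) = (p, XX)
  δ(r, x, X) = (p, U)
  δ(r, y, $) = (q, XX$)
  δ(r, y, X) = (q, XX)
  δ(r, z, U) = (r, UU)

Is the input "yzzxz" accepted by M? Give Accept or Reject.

(p, yzzxz, $) ⊢ (q, zzxz, U$) ⊢ (r, zxz, UU$) ⊢ (r, xz, UUU$) ⊢ (p, z, XXUU$) ⊢ (r, ε, XUU$)
All input consumed; state r ∉ F and no further ε-move applies.

Reject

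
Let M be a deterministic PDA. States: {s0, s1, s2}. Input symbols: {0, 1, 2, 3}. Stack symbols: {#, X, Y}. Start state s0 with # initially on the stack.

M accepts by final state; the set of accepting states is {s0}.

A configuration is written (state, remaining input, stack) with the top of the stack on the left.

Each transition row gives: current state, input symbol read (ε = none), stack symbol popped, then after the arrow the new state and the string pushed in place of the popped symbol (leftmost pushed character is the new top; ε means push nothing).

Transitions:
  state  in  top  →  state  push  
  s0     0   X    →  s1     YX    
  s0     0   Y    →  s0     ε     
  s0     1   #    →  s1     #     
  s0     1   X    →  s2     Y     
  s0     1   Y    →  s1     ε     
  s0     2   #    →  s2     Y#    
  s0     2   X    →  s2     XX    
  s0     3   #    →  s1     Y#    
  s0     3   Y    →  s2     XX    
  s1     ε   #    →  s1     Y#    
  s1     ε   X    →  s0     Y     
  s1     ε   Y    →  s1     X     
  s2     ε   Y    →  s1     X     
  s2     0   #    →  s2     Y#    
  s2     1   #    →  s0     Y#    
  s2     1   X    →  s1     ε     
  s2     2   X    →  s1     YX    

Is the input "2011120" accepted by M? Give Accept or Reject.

Reject

(s0, 2011120, #) ⊢ (s2, 011120, Y#) ⊢ (s1, 011120, X#) ⊢ (s0, 011120, Y#) ⊢ (s0, 11120, #) ⊢ (s1, 1120, #) ⊢ (s1, 1120, Y#) ⊢ (s1, 1120, X#) ⊢ (s0, 1120, Y#) ⊢ (s1, 120, #) ⊢ (s1, 120, Y#) ⊢ (s1, 120, X#) ⊢ (s0, 120, Y#) ⊢ (s1, 20, #) ⊢ (s1, 20, Y#) ⊢ (s1, 20, X#) ⊢ (s0, 20, Y#)
No transition applies at (s0, 20, Y#); input not fully consumed.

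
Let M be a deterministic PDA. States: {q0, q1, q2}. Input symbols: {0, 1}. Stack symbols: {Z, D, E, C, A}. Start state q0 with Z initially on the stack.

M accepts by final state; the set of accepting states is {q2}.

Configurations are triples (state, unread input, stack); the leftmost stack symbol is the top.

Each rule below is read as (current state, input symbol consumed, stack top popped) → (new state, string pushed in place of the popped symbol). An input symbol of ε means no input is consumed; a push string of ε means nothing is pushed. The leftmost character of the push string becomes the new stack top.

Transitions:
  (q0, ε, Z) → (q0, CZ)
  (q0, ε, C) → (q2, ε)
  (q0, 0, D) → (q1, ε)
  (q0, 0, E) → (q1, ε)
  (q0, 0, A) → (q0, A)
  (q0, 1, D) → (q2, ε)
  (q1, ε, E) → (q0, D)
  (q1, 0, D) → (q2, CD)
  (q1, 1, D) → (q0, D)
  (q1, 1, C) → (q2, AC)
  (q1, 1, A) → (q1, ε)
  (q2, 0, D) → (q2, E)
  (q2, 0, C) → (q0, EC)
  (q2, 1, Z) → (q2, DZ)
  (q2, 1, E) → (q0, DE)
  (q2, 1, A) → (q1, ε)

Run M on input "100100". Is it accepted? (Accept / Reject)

(q0, 100100, Z)
  ε-move, top Z: go to q0, push CZ → (q0, 100100, CZ)
  ε-move, top C: go to q2, push ε → (q2, 100100, Z)
  read 1, top Z: go to q2, push DZ → (q2, 00100, DZ)
  read 0, top D: go to q2, push E → (q2, 0100, EZ)
No transition applies at (q2, 0100, EZ); input not fully consumed.

Reject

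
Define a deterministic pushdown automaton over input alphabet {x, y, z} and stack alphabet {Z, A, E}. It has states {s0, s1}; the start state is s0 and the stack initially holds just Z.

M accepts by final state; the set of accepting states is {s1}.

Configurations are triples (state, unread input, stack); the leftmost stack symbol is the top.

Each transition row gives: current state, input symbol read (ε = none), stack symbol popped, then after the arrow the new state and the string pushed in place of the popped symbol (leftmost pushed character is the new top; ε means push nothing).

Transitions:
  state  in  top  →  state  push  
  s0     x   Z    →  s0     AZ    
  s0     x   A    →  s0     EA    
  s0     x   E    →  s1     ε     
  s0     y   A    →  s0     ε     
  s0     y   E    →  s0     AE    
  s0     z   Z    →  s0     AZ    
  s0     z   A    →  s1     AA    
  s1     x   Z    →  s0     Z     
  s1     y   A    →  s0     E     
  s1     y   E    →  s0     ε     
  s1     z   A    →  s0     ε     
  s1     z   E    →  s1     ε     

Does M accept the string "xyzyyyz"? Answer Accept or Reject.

(s0, xyzyyyz, Z) ⊢ (s0, yzyyyz, AZ) ⊢ (s0, zyyyz, Z) ⊢ (s0, yyyz, AZ) ⊢ (s0, yyz, Z)
No transition applies at (s0, yyz, Z); input not fully consumed.

Reject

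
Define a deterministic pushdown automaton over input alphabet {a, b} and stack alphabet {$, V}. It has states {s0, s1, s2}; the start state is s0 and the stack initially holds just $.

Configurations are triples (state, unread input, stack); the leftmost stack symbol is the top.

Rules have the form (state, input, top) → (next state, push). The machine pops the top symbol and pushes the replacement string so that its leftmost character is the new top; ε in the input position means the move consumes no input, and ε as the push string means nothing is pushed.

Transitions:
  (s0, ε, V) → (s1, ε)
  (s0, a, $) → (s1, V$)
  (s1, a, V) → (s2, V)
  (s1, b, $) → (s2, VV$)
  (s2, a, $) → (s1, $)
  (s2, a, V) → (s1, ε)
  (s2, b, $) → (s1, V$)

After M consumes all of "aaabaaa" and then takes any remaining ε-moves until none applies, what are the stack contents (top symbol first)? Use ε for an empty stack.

$

(s0, aaabaaa, $)
  read a, top $: go to s1, push V$ → (s1, aabaaa, V$)
  read a, top V: go to s2, push V → (s2, abaaa, V$)
  read a, top V: go to s1, push ε → (s1, baaa, $)
  read b, top $: go to s2, push VV$ → (s2, aaa, VV$)
  read a, top V: go to s1, push ε → (s1, aa, V$)
  read a, top V: go to s2, push V → (s2, a, V$)
  read a, top V: go to s1, push ε → (s1, ε, $)
All input consumed in state s1 with stack $.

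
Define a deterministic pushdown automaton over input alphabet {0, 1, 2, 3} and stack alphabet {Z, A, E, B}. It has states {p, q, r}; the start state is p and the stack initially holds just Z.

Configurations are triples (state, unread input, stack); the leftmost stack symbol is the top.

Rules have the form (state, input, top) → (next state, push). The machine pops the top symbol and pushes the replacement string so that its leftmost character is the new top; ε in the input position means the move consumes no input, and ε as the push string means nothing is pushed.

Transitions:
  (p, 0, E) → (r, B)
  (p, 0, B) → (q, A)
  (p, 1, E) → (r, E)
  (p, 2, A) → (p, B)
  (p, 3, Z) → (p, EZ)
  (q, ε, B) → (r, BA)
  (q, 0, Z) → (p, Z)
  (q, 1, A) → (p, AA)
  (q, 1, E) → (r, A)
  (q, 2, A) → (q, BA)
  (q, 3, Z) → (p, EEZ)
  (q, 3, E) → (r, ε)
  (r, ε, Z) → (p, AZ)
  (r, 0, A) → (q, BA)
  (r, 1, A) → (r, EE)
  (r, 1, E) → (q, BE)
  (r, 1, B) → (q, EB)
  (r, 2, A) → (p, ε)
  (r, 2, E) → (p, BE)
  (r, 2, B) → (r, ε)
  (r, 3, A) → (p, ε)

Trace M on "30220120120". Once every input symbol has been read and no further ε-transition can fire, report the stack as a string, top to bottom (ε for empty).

(p, 30220120120, Z) ⊢ (p, 0220120120, EZ) ⊢ (r, 220120120, BZ) ⊢ (r, 20120120, Z) ⊢ (p, 20120120, AZ) ⊢ (p, 0120120, BZ) ⊢ (q, 120120, AZ) ⊢ (p, 20120, AAZ) ⊢ (p, 0120, BAZ) ⊢ (q, 120, AAZ) ⊢ (p, 20, AAAZ) ⊢ (p, 0, BAAZ) ⊢ (q, ε, AAAZ)
All input consumed in state q with stack AAAZ.

AAAZ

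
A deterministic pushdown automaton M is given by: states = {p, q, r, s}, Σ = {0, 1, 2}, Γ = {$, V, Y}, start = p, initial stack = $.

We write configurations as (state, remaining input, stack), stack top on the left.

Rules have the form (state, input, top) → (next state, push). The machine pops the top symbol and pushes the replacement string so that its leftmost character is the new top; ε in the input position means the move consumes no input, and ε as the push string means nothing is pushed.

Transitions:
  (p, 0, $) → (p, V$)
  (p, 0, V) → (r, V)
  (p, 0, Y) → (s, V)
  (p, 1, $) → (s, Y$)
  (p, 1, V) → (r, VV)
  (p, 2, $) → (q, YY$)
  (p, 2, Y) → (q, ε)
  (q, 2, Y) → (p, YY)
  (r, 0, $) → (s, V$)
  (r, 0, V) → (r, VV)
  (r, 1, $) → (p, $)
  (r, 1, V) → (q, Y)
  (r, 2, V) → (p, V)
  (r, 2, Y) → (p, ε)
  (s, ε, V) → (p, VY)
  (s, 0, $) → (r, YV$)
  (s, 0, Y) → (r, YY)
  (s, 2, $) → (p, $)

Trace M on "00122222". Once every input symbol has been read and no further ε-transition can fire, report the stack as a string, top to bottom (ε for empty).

(p, 00122222, $)
  read 0, top $: go to p, push V$ → (p, 0122222, V$)
  read 0, top V: go to r, push V → (r, 122222, V$)
  read 1, top V: go to q, push Y → (q, 22222, Y$)
  read 2, top Y: go to p, push YY → (p, 2222, YY$)
  read 2, top Y: go to q, push ε → (q, 222, Y$)
  read 2, top Y: go to p, push YY → (p, 22, YY$)
  read 2, top Y: go to q, push ε → (q, 2, Y$)
  read 2, top Y: go to p, push YY → (p, ε, YY$)
All input consumed in state p with stack YY$.

YY$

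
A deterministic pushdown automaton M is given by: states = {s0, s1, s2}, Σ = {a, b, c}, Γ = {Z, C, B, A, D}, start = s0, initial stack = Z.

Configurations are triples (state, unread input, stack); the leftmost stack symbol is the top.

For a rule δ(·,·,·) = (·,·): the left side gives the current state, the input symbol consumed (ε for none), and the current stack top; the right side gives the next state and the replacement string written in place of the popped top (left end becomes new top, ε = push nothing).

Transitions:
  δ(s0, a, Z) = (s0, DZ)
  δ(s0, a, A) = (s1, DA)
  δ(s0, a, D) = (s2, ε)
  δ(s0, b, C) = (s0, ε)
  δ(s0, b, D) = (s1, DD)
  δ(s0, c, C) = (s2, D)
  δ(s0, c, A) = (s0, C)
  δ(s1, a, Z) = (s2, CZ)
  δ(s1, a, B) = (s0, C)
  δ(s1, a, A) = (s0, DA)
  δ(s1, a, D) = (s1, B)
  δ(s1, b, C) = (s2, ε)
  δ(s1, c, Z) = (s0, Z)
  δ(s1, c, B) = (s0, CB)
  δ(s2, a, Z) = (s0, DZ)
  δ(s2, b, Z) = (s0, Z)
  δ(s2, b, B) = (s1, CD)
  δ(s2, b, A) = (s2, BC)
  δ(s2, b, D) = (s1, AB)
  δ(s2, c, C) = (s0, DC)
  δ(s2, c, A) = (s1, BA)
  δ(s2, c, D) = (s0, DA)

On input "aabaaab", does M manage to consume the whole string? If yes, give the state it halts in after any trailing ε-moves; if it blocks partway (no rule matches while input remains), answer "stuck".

(s0, aabaaab, Z)
  read a, top Z: go to s0, push DZ → (s0, abaaab, DZ)
  read a, top D: go to s2, push ε → (s2, baaab, Z)
  read b, top Z: go to s0, push Z → (s0, aaab, Z)
  read a, top Z: go to s0, push DZ → (s0, aab, DZ)
  read a, top D: go to s2, push ε → (s2, ab, Z)
  read a, top Z: go to s0, push DZ → (s0, b, DZ)
  read b, top D: go to s1, push DD → (s1, ε, DDZ)
All input consumed; M is in state s1.

s1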